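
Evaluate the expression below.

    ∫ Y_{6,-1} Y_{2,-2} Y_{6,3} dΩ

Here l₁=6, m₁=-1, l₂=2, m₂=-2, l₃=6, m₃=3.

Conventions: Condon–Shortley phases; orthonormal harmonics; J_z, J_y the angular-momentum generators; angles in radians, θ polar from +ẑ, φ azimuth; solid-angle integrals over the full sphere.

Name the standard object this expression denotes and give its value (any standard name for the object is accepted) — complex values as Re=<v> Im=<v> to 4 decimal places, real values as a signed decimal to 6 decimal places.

Gaunt coefficient, +0.177674

This is a Gaunt coefficient — the integral of a triple product of spherical harmonics over the sphere.
m-sum 0 ✓  L=14 even ✓  4≤6≤8 ✓
Π(2lᵢ+1) = 13×5×13 = 845
triangle coeff Δ(6,2,6) = 1/90090
Σ_t [0,2]: t=0:+1/69120 t=1:−1/14400 t=2:+1/69120 = -7/172800
(3j)²=14/715 [(6 2 6; 0 0 0)], sign=-1
Σ_t [0,0]: t=0:+1/120960 = 1/120960
(3j)²=24/1001 [(6 2 6; -1 -2 3)], sign=-1
⇒ 4πI² = 48/121
I = (+1)√(48/121/(4π)) = 0.17767364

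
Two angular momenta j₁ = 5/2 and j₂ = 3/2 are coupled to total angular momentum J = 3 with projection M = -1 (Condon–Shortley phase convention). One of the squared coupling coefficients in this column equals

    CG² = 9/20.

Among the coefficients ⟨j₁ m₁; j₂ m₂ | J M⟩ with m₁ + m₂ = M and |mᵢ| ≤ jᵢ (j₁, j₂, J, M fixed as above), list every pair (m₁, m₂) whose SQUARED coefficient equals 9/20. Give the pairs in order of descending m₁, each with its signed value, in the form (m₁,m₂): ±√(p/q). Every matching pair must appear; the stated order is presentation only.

Admissible pairs with m₁+m₂ = M = -1: (-5/2,3/2), (-3/2,1/2), (-1/2,-1/2), (1/2,-3/2)
  (m₁,m₂)=(1/2,-3/2): CG² = 9/20, CG = +√(9/20)   ← matches the target
  (m₁,m₂)=(-1/2,-1/2): CG² = 1/60, CG = +√(1/60)
  (m₁,m₂)=(-3/2,1/2): CG² = 49/120, CG = −√(49/120)
  (m₁,m₂)=(-5/2,3/2): CG² = 1/8, CG = −√(1/8)
Pairs with CG² = 9/20: (1/2,-3/2): +√(9/20)

(1/2,-3/2): +√(9/20)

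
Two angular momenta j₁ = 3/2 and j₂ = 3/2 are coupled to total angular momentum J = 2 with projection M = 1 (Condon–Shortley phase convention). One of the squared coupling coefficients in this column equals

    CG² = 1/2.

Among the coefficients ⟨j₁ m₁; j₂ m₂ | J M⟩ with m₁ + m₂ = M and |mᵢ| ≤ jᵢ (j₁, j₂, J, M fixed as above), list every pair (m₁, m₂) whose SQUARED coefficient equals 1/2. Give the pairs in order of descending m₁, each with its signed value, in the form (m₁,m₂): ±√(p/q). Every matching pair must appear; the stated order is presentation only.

(3/2,-1/2): +√(1/2); (-1/2,3/2): −√(1/2)

Admissible pairs with m₁+m₂ = M = 1: (-1/2,3/2), (1/2,1/2), (3/2,-1/2)
  (m₁,m₂)=(3/2,-1/2): CG² = 1/2, CG = +√(1/2)   ← matches the target
  (m₁,m₂)=(1/2,1/2): CG² = 0/1, CG = 0
  (m₁,m₂)=(-1/2,3/2): CG² = 1/2, CG = −√(1/2)   ← matches the target
Pairs with CG² = 1/2: (3/2,-1/2): +√(1/2); (-1/2,3/2): −√(1/2)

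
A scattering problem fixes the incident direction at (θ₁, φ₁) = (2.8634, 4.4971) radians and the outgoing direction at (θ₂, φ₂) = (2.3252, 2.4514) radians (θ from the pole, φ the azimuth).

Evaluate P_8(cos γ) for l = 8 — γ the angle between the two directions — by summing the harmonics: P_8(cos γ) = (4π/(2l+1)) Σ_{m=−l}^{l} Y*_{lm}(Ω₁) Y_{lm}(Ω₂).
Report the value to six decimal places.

Expand P_8 via completeness: Σ_{m} conj(Y_{8,m}) at Ω₁ times Y_{8,m} at Ω₂ —
  m=-8: (-0.00000 - 0.00002j) × (0.02965 - 0.02827j) = -0.00000 - 0.00000j  (running Σ = -0.00000 - 0.00000j)
  m=-7: (-0.00023 - 0.00001j) × (0.01828 - 0.15293j) = -0.00001 + 0.00004j  (running Σ = -0.00001 + 0.00003j)
  m=-6: (-0.00057 + 0.00200j) × (-0.18388 - 0.28610j) = 0.00068 - 0.00020j  (running Σ = 0.00067 - 0.00017j)
  m=-5: (0.01168 + 0.00630j) × (-0.43976 - 0.14056j) = -0.00425 - 0.00441j  (running Σ = -0.00358 - 0.00458j)
  m=-4: (0.04078 - 0.04747j) × (-0.27487 + 0.11005j) = -0.00598 + 0.01754j  (running Σ = -0.00957 + 0.01296j)
  m=-3: (-0.12878 - 0.17086j) × (0.06824 - 0.12498j) = -0.03014 + 0.00443j  (running Σ = -0.03971 + 0.01739j)
  m=-2: (-0.44855 + 0.20603j) × (-0.07214 - 0.37426j) = 0.10947 + 0.15301j  (running Σ = 0.06976 + 0.17040j)
  m=-1: (0.13214 + 0.60427j) × (-0.02544 - 0.02101j) = 0.00933 - 0.01815j  (running Σ = 0.07909 + 0.15225j)
  m=0: (0.02378 + 0.00000j) × (0.36851 + 0.00000j) = 0.00876 + 0.00000j  (running Σ = 0.08785 + 0.15225j)
  m=1: (-0.13214 + 0.60427j) × (0.02544 - 0.02101j) = 0.00933 + 0.01815j  (running Σ = 0.09718 + 0.17040j)
  m=2: (-0.44855 - 0.20603j) × (-0.07214 + 0.37426j) = 0.10947 - 0.15301j  (running Σ = 0.20665 + 0.01739j)
  m=3: (0.12878 - 0.17086j) × (-0.06824 - 0.12498j) = -0.03014 - 0.00443j  (running Σ = 0.17650 + 0.01296j)
  m=4: (0.04078 + 0.04747j) × (-0.27487 - 0.11005j) = -0.00598 - 0.01754j  (running Σ = 0.17052 - 0.00458j)
  m=5: (-0.01168 + 0.00630j) × (0.43976 - 0.14056j) = -0.00425 + 0.00441j  (running Σ = 0.16627 - 0.00017j)
  m=6: (-0.00057 - 0.00200j) × (-0.18388 + 0.28610j) = 0.00068 + 0.00020j  (running Σ = 0.16694 + 0.00003j)
  m=7: (0.00023 - 0.00001j) × (-0.01828 - 0.15293j) = -0.00001 - 0.00004j  (running Σ = 0.16694 - 0.00000j)
  m=8: (-0.00000 + 0.00002j) × (0.02965 + 0.02827j) = -0.00000 + 0.00000j  (running Σ = 0.16694 - 0.00000j)
Total Σ_m = 0.16694 - 0.00000j. Multiply by 0.739198: 0.12340 - 0.00000j. P_8(cos γ) = 0.123400

0.123400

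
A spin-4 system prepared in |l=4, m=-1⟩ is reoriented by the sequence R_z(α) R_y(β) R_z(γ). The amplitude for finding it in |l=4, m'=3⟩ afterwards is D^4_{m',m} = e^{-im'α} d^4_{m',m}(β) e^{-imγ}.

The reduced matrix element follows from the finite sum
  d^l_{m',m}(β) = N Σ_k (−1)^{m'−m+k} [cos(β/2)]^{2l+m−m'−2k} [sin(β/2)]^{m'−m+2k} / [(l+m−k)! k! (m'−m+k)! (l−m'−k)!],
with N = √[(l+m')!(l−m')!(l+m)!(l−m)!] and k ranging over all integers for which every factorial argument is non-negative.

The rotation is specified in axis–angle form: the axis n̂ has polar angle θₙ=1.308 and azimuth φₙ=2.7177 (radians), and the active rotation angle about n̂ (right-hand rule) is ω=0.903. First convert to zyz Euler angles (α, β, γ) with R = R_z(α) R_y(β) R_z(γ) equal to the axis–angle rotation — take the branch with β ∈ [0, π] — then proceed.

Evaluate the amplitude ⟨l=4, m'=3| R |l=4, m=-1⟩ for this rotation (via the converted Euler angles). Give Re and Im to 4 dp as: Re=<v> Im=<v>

Axis–angle → zyz. n̂ = (sinθₙcosφₙ, sinθₙsinφₙ, cosθₙ) = (-0.880201, +0.397190, +0.259782), ω = 0.9030.
R = I cosω + sinω [n̂]ₓ + (1−cosω) n̂n̂ᵀ gives
  R = [+0.914239, -0.337088, +0.224808; +0.070867, +0.679323, +0.730409; -0.398930, -0.651837, +0.644952]
β = atan2(√(R₁₃²+R₂₃²), R₃₃) = 0.869836; α = atan2(R₂₃, R₁₃) mod 2π = 1.272214; γ = atan2(R₃₂, −R₃₁) mod 2π = 5.261591
D^4_{3,-1}(1.2722,0.8698,5.2616) = e^{-i·3·1.2722}·d^4_{3,-1}(0.8698)·e^{-i·-1·5.2616}. Compute d first:
With c≡cos(β/2)=0.906905 and s≡sin(β/2)=0.421336, N=[5040·1·6·120]^{1/2}=1904.940944
k∈{0,1} keeps every argument non-negative
  k=0: (−1)^4·1904.9409/(144)·0.9069^4·0.4213^4 = +0.282020
  k=1: (−1)^5·1904.9409/(240)·0.9069^2·0.4213^6 = -0.036523
d^4_{3,-1}(0.8698) = +0.282020 -0.036523 = +0.245497
Phases: e^{-i·(3)·1.2722}=-0.780677+0.624935i, e^{-i·(-1)·5.2616}=+0.522007-0.852941i ⇒ D=+0.030813+0.243555i

Re=0.0308 Im=0.2436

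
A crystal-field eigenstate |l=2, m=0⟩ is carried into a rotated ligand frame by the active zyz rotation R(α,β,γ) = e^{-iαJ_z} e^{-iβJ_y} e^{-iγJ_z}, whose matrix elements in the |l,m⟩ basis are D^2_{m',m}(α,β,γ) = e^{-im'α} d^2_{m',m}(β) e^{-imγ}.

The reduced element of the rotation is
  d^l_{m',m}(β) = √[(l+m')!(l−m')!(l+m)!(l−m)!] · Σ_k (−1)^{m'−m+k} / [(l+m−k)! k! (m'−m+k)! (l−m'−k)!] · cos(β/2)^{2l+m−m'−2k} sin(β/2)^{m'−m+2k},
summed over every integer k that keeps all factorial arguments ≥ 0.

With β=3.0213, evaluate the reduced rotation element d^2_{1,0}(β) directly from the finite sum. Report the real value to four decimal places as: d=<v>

d=0.1459

d^2_{1,0}(β=3.0213) via the finite sum:
c=cos(3.021300/2)=0.060110, s=sin(3.021300/2)=0.998192; N=√[6·1·2·2]=4.898979
The bounds max(0,m−m')=0 and min(l+m,l−m')=1 give 2 terms
  k=0: (−1)^1·4.8990/(2)·0.0601^3·0.9982^1 = -0.000531
  k=1: (−1)^2·4.8990/(2)·0.0601^1·0.9982^3 = +0.146442
d^2_{1,0}(3.0213) = -0.000531 +0.146442 = +0.145911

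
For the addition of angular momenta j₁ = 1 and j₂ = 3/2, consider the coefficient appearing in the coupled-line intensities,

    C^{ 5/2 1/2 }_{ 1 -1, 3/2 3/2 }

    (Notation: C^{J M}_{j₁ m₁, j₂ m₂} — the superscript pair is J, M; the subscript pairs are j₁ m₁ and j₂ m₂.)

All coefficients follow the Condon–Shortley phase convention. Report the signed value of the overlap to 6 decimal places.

+0.316228

√[6·0!2!3!/6! · 0!2!3!0!3!2!] = √(72/5)
  +(−1)^0/∏(0,0,2,3,0,0)! = 1/12  (running 1/12)
⟨..|..⟩ = √(72/5)·(1/12) = +0.316228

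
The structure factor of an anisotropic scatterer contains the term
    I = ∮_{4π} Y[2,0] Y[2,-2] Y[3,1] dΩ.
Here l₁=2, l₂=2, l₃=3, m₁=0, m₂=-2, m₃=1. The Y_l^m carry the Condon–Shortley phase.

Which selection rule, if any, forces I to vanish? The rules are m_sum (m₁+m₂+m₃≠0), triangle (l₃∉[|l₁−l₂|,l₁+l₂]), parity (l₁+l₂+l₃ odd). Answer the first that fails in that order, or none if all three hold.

m_sum

azimuthal sum: 0 − 2 + 1 = -1  ✗
0 ≤ 3 ≤ 4 (triangle on l)
L = 2 + 2 + 3 = 7 (odd)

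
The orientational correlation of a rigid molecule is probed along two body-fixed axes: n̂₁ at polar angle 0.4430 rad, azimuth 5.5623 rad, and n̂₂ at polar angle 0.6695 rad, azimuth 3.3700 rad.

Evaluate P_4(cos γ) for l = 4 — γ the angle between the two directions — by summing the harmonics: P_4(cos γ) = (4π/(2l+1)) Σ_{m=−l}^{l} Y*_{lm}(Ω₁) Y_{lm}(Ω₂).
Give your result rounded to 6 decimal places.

Addition theorem: P_4(cos γ) = (4π/9) Σ_m Y*_{lm}(Ω₁) Y_{lm}(Ω₂), m = −4…4:
  m=-4: (-0.014446-0.003813i) × (+0.040099-0.051970i) = -0.000777+0.000598i  (running Σ = -0.000777+0.000598i)
  m=-3: (-0.049691-0.073917i) × (-0.181635+0.148457i) = +0.019999+0.006049i  (running Σ = +0.019222+0.006647i)
  m=-2: (+0.037280-0.287331i) × (+0.382035-0.187766i) = -0.039708-0.116770i  (running Σ = -0.020487-0.110123i)
  m=-1: (+0.373513-0.328182i) × (-0.292416+0.067976i) = -0.086913+0.121356i  (running Σ = -0.107399+0.011232i)
  m=0: (+0.193794-0.000000i) × (-0.234200+0.000000i) = -0.045386+0.000000i  (running Σ = -0.152786+0.011232i)
  m=1: (-0.373513-0.328182i) × (+0.292416+0.067976i) = -0.086913-0.121356i  (running Σ = -0.239699-0.110123i)
  m=2: (+0.037280+0.287331i) × (+0.382035+0.187766i) = -0.039708+0.116770i  (running Σ = -0.279407+0.006647i)
  m=3: (+0.049691-0.073917i) × (+0.181635+0.148457i) = +0.019999-0.006049i  (running Σ = -0.259408+0.000598i)
  m=4: (-0.014446+0.003813i) × (+0.040099+0.051970i) = -0.000777-0.000598i  (running Σ = -0.260185-0.000000i)
Total Σ_m = -0.260185-0.000000i. Multiply by 1.396263: -0.363287-0.000000i. P_4(cos γ) = -0.363287

-0.363287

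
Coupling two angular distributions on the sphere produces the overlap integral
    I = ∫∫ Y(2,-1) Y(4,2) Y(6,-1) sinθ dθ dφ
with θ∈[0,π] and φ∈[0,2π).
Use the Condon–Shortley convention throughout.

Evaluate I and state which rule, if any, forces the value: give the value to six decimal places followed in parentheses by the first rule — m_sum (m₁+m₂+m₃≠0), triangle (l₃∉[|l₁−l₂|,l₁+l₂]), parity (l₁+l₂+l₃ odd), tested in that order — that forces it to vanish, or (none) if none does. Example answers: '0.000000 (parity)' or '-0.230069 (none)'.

Rules hold: Σm=0, L=12 even, 2≤6≤6.
N = 5·9·13 = 585
Δ = 0!·4!·8!/13! = 1/6435
Racah Σ t=0..0: t=0:+1/2304 = 1/2304
⇒ 3j(2 4 6; 0 0 0)² = 5/143, sgn +1
Racah Σ t=0..0: t=0:+1/8640 = 1/8640
⇒ 3j(2 4 6; -1 2 -1)² = 14/1287, sgn -1
4πI² = N·(3j₀)²·(3jₘ)² = 350/1573
I = -1·√(0.222505/4π) = -0.13306527
No selection rule forces the value: the integral is nonzero (none).

-0.133065 (none)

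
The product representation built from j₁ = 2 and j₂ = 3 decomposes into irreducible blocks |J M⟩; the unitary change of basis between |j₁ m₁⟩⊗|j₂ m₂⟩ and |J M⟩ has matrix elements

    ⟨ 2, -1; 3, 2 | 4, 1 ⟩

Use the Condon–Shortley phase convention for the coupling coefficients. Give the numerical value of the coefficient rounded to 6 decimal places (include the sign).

-0.591608

triangle: 1!×3!×5!/10! = 720/3628800
(j±m)!: 1!×3!×5!×1!×5!×3! = 518400
prefactor² = (2J+1)×Δ×N² = 6480/7
  k=0: +1/(0!×1!×3!×5!×0!×0!) = 1/720
  k=1: −1/(1!×0!×2!×4!×1!×1!) = -1/48
Σ = -7/360  ⇒  CG² = 6480/7×(-7/360)² = 7/20
CG = −√(7/20) = -0.591608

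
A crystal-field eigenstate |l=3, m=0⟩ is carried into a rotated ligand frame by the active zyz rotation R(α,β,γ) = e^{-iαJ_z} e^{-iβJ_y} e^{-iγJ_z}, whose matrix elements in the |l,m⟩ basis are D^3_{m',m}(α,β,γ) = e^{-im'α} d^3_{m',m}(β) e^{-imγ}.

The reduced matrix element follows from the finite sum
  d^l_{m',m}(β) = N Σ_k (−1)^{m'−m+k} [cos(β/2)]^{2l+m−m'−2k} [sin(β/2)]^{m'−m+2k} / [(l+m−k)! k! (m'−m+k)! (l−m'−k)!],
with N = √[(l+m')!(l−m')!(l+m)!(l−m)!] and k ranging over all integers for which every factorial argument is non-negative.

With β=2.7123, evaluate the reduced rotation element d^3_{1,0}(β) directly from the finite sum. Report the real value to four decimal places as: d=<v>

d=-0.5648

d^3_{1,0}(β=2.7123) via the finite sum:
With c≡cos(β/2)=0.213002 and s≡sin(β/2)=0.977052, N=[24·2·6·6]^{1/2}=41.569219
k: max(0,(0)−(1))=0 … min(3+(0),3−(1))=2
  k=0: (−1)^1·41.5692/(12)·0.2130^5·0.9771^1 = -0.001484
  k=1: (−1)^2·41.5692/(4)·0.2130^3·0.9771^3 = +0.093673
  k=2: (−1)^3·41.5692/(12)·0.2130^1·0.9771^5 = -0.656995
d^3_{1,0}(2.7123) = -0.001484 +0.093673 -0.656995 = -0.564806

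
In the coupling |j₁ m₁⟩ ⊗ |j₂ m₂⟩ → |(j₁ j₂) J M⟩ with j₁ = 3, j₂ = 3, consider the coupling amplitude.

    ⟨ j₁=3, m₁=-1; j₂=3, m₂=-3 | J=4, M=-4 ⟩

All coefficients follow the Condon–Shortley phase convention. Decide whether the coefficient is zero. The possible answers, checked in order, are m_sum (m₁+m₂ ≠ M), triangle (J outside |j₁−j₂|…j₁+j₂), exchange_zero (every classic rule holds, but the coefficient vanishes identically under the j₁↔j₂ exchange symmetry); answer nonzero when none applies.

nonzero

m-sum: m₁+m₂ = -1+(-3) = -4, M = -4  ✓
triangle: |j₁−j₂| = 0 ≤ J = 4 ≤ j₁+j₂ = 6  ✓
exchange: j₁≠j₂ or m₁≠m₂ — the exchange symmetry imposes no constraint here
value check: CG = +√(3/11) = +0.522233 ≠ 0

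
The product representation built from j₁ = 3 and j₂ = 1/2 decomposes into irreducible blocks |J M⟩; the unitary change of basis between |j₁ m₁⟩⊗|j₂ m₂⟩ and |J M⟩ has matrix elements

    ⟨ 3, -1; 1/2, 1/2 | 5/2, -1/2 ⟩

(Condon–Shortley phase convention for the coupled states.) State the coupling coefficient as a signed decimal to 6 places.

−√(4/7) = -0.755929

triangle: 1!·5!·0!/7! = 120/5040
(j±m)!: 2!·4!·1!·0!·2!·3! = 576
prefactor² = (2J+1)·Δ·N² = 576/7
  k=1: −1/(1!·0!·3!·0!·2!·0!) = -1/12
Σ = -1/12  ⇒  CG² = 576/7·(-1/12)² = 4/7
CG = −√(4/7) = -0.755929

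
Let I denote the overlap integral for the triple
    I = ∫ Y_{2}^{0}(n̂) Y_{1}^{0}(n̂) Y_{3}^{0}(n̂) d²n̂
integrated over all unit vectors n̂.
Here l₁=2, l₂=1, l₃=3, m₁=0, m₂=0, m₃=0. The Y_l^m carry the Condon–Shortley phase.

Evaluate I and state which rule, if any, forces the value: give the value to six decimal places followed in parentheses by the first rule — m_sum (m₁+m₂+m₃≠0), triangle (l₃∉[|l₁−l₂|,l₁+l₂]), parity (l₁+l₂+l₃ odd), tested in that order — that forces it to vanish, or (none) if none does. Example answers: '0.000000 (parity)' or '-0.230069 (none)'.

0.247767 (none)

Checks pass: Σm=0; 6 even; l₃=3∈[1,3].
(2·2+1)(2·1+1)(2·3+1) = 105
Δ: 0! 4! 2! / 7! → 1/105
sum: t=0:+1/4 = 1/4
3j²(2 1 3; 0 0 0) = Δ·Π!·Σ² = 3/35  (sign -1)
(m-triple is (0,0,0) — same symbol as above.)
combine: 4πI² = 105·3/35·3/35 = 27/35
take √, sign +1: I = 0.24776670
No selection rule forces the value: the integral is nonzero (none).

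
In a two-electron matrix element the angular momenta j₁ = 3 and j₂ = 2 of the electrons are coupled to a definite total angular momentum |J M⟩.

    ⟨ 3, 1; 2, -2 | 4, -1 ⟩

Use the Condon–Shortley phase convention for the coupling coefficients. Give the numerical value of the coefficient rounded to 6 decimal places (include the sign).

√[9·1!5!3!/10! · 4!2!0!4!3!5!] = √(10368/7)
  +(−1)^0/∏(0,1,2,0,3,3)! = 1/72  (running 1/72)
⟨..|..⟩ = √(10368/7)·(1/72) = +0.534522

+0.534522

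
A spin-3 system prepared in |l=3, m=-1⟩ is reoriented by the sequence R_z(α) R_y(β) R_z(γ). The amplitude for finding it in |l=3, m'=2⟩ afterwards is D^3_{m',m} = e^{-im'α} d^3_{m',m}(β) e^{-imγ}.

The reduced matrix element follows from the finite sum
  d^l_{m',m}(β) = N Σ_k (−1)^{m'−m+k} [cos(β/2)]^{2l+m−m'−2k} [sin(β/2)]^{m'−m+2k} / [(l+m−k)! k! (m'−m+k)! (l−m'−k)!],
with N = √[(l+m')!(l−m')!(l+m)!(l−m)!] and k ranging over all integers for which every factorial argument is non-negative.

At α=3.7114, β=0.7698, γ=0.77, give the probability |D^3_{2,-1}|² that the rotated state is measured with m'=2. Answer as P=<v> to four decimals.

Split into d^3_{2,-1}(β=0.7698) × two z-phases.
With c≡cos(β/2)=0.926836 and s≡sin(β/2)=0.375466, N=[120·1·2·24]^{1/2}=75.894664
k: max(0,(-1)−(2))=0 … min(3+(-1),3−(2))=1
  k=0: (−1)^3·75.8947/(12)·0.9268^3·0.3755^3 = -0.266534
  k=1: (−1)^4·75.8947/(24)·0.9268^1·0.3755^5 = +0.021870
d^3_{2,-1}(0.7698) = -0.266534 +0.021870 = -0.244663
|D^3_{2,-1}|² = |d^3_{2,-1}(β)|² = (-0.244663)² = 0.059860 (the z-rotation phases have unit modulus)

P=0.0599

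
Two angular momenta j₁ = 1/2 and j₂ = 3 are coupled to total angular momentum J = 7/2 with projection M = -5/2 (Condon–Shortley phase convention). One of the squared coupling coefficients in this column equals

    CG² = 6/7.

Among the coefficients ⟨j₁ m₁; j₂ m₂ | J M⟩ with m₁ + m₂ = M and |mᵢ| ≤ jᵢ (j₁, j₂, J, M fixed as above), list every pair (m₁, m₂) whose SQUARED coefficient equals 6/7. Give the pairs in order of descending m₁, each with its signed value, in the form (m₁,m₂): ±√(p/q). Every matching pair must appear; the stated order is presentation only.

Admissible pairs with m₁+m₂ = M = -5/2: (-1/2,-2), (1/2,-3)
  (m₁,m₂)=(1/2,-3): CG² = 1/7, CG = +√(1/7)
  (m₁,m₂)=(-1/2,-2): CG² = 6/7, CG = +√(6/7)   ← matches the target
Pairs with CG² = 6/7: (-1/2,-2): +√(6/7)

(-1/2,-2): +√(6/7)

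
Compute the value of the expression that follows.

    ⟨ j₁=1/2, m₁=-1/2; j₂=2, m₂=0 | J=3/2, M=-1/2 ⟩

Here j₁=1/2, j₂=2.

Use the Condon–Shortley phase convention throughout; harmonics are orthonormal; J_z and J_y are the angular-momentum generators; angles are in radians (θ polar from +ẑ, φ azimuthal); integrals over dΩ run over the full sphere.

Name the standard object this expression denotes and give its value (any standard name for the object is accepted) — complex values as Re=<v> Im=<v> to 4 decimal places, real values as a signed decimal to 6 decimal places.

Clebsch–Gordan coefficient, −√(2/5) ≈ -0.632456

This is a Clebsch–Gordan (vector-coupling) coefficient.
triangle: 1!×0!×3!/5! = 6/120
(j±m)!: 0!×1!×2!×2!×1!×2! = 8
prefactor² = (2J+1)×Δ×N² = 8/5
  k=1: −1/(1!×0!×0!×1!×0!×2!) = -1/2
Σ = -1/2  ⇒  CG² = 8/5×(-1/2)² = 2/5
CG = −√(2/5) = -0.632456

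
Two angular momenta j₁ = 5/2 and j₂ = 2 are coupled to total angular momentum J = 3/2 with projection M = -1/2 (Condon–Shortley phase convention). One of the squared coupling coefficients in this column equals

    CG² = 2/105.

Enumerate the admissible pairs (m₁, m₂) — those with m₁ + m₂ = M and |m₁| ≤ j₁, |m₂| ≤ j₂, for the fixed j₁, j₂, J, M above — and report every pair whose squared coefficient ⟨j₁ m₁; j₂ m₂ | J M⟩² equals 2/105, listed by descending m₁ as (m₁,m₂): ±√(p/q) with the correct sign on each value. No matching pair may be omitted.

(-3/2,1): +√(2/105)

Admissible pairs with m₁+m₂ = M = -1/2: (-5/2,2), (-3/2,1), (-1/2,0), (1/2,-1), (3/2,-2)
  (m₁,m₂)=(3/2,-2): CG² = 32/105, CG = +√(32/105)
  (m₁,m₂)=(1/2,-1): CG² = 5/21, CG = −√(5/21)
  (m₁,m₂)=(-1/2,0): CG² = 2/35, CG = +√(2/35)
  (m₁,m₂)=(-3/2,1): CG² = 2/105, CG = +√(2/105)   ← matches the target
  (m₁,m₂)=(-5/2,2): CG² = 8/21, CG = −√(8/21)
Pairs with CG² = 2/105: (-3/2,1): +√(2/105)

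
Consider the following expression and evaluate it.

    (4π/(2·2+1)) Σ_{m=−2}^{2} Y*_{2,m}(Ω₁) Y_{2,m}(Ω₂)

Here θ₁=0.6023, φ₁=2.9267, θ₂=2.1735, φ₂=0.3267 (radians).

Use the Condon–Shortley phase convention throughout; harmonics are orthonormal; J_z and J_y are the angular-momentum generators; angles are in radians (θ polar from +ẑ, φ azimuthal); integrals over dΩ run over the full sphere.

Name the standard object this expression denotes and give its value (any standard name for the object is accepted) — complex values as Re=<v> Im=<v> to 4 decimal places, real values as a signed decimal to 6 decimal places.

Legendre polynomial (addition theorem), +0.627658

This sum is the spherical-harmonic addition theorem: it equals the Legendre polynomial P_l(cos γ) of the angle γ between the two directions.
Addition theorem: P_2(cos γ) = (4π/5) Σ_m Y*_{lm}(Ω₁) Y_{lm}(Ω₂), m = −2…2:
  term(m=-2) = +0.015227-0.028713i   from Y*(Ω₁)=+0.112706-0.051660i, Y(Ω₂)=+0.208151-0.159357i
  term(m=-1) = +0.111496-0.067076i   from Y*(Ω₁)=-0.352367+0.076909i, Y(Ω₂)=-0.341692+0.115779i
  term(m=+0) = -0.003711+0.000000i   from Y*(Ω₁)=+0.327093-0.000000i, Y(Ω₂)=-0.011344+0.000000i
  term(m=+1) = +0.111496+0.067076i   from Y*(Ω₁)=+0.352367+0.076909i, Y(Ω₂)=+0.341692+0.115779i
  term(m=+2) = +0.015227+0.028713i   from Y*(Ω₁)=+0.112706+0.051660i, Y(Ω₂)=+0.208151+0.159357i
Accumulated sum +0.249737+0.000000i; after 4π/(2l+1) scaling, +0.627658+0.000000i ⇒ P_2 = 0.627658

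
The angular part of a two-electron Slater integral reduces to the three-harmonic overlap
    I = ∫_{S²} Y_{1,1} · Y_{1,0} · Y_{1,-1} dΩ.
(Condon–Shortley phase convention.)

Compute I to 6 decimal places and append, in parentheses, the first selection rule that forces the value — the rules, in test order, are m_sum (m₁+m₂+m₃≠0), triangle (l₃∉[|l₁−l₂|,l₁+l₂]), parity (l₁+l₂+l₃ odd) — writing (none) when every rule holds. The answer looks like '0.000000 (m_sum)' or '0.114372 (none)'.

0.000000 (parity)

L=3 odd ⇒ parity kills the (l;000) factor ⇒ I = 0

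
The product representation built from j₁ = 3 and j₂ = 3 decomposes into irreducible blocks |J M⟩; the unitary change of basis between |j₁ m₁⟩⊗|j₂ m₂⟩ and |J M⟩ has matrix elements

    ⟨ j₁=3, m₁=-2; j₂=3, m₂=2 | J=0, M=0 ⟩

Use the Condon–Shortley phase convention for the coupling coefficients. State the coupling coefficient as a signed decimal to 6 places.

−√(1/7) = -0.377964

triangle: 6!*0!*0!/7! = 720/5040
(j±m)!: 1!*5!*5!*1!*0!*0! = 14400
prefactor² = (2J+1)*Δ*N² = 14400/7
  k=5: −1/(5!*1!*0!*0!*0!*0!) = -1/120
Σ = -1/120  ⇒  CG² = 14400/7*(-1/120)² = 1/7
CG = −√(1/7) = -0.377964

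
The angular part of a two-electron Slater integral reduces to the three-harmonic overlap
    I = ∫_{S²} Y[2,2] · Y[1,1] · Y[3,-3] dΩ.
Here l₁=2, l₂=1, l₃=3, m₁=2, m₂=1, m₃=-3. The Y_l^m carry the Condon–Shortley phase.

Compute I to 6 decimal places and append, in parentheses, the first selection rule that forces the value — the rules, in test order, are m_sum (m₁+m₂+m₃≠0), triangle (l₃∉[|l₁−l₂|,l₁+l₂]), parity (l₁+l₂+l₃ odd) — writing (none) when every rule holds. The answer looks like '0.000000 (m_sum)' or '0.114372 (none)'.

Rules hold: Σm=0, L=6 even, 1≤3≤3.
N = 5·3·7 = 105
Δ = 0!·4!·2!/7! = 1/105
Racah Σ t=0..0: t=0:+1/4 = 1/4
⇒ 3j(2 1 3; 0 0 0)² = 3/35, sgn -1
Racah Σ t=0..0: t=0:+1/48 = 1/48
⇒ 3j(2 1 3; 2 1 -3)² = 1/7, sgn +1
4πI² = N·(3j₀)²·(3jₘ)² = 9/7
I = -1·√(1.28571/4π) = -0.31986543
No selection rule forces the value: the integral is nonzero (none).

-0.319865 (none)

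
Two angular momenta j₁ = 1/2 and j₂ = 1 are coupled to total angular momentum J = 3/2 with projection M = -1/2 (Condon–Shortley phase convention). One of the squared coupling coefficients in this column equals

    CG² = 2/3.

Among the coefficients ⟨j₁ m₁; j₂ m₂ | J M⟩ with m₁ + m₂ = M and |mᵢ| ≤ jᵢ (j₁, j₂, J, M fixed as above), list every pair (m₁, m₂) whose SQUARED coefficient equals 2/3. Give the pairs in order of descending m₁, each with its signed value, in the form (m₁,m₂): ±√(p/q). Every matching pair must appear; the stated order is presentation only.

Admissible pairs with m₁+m₂ = M = -1/2: (-1/2,0), (1/2,-1)
  (m₁,m₂)=(1/2,-1): CG² = 1/3, CG = +√(1/3)
  (m₁,m₂)=(-1/2,0): CG² = 2/3, CG = +√(2/3)   ← matches the target
Pairs with CG² = 2/3: (-1/2,0): +√(2/3)

(-1/2,0): +√(2/3)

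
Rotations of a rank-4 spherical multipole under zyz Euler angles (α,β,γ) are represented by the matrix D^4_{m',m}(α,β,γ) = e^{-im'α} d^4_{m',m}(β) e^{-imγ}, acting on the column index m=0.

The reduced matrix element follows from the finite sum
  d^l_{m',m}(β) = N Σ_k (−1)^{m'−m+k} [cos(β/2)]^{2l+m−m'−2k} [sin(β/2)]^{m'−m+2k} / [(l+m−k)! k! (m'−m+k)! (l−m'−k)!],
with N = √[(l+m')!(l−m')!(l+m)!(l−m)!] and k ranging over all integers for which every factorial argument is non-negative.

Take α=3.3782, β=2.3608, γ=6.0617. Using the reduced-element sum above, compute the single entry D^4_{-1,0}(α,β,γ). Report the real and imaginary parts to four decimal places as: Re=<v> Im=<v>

First d^4_{-1,0}(β=2.3608), then the phase factors e^{-i(-1)α} and e^{-i(0)γ}:
With c≡cos(β/2)=0.380555 and s≡sin(β/2)=0.924758, N=[6·120·24·24]^{1/2}=643.987578
Admissible k: 1..4 (factorial args all ≥0)
  k=1: (−1)^0·643.9876/(144)·0.3806^7·0.9248^1 = +0.004780
  k=2: (−1)^1·643.9876/(24)·0.3806^5·0.9248^3 = -0.169371
  k=3: (−1)^2·643.9876/(24)·0.3806^3·0.9248^5 = +1.000137
  k=4: (−1)^3·643.9876/(144)·0.3806^1·0.9248^7 = -0.984306
d^4_{-1,0}(2.3608) = +0.004780 -0.169371 +1.000137 -0.984306 = -0.148759
Phases: e^{-i·(-1)·3.3782}=-0.972139-0.234406i, e^{-i·(0)·6.0617}=+1.000000+0.000000i ⇒ D=+0.144614+0.034870i

Re=0.1446 Im=0.0349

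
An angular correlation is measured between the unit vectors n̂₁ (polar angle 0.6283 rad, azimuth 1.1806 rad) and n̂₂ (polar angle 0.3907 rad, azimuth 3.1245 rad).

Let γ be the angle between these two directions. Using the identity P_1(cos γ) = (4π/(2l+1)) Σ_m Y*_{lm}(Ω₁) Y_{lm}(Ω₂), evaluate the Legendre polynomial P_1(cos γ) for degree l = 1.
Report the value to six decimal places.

0.666469

Expand P_1 via completeness: Σ_{m} conj(Y_{1,m}) at Ω₁ times Y_{1,m} at Ω₂ —
  [-1]  conj(Y_{1,-1})(Ω₁) = +0.077242+0.187807i ; Y_{1,-1}(Ω₂) = -0.131557-0.002249i ; Δ = -0.009739-0.024881i
  [+0]  conj(Y_{1,0})(Ω₁) = +0.395293-0.000000i ; Y_{1,0}(Ω₂) = +0.451783+0.000000i ; Δ = +0.178587+0.000000i
  [+1]  conj(Y_{1,1})(Ω₁) = -0.077242+0.187807i ; Y_{1,1}(Ω₂) = +0.131557-0.002249i ; Δ = -0.009739+0.024881i
Accumulated sum +0.159108+0.000000i; after 4π/(2l+1) scaling, +0.666469+0.000000i ⇒ P_1 = 0.666469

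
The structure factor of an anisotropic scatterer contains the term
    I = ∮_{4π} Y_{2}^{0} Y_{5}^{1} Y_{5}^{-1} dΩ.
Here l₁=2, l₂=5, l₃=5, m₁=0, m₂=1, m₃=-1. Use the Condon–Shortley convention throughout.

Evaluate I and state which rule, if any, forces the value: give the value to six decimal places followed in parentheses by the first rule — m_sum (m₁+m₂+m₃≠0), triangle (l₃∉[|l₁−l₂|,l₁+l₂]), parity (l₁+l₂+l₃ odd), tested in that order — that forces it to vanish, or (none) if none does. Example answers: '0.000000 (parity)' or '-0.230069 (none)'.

-0.145565 (none)

m-sum 0 ✓  L=12 even ✓  3≤5≤7 ✓
Π(2lᵢ+1) = 5×11×11 = 605
triangle coeff Δ(2,5,5) = 1/38610
Σ_t [0,2]: t=0:+1/2880 t=1:−1/576 t=2:+1/2880 = -1/960
(3j)²=10/429 [(2 5 5; 0 0 0)], sign=+1
Σ_t [0,2]: t=0:+1/5760 t=1:−1/720 t=2:+1/2304 = -1/1280
(3j)²=27/1430 [(2 5 5; 0 1 -1)], sign=-1
⇒ 4πI² = 45/169
I = (-1)√(45/169/(4π)) = -0.14556534
No selection rule forces the value: the integral is nonzero (none).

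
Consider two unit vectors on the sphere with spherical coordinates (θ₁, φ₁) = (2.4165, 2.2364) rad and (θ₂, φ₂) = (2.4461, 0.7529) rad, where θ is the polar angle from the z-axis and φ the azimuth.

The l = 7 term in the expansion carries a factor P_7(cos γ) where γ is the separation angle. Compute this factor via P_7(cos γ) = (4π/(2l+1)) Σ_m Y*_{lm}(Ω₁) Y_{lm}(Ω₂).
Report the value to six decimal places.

Term-by-term m-sum for l=7 (normalisation 4π/15 = 0.837758):
  m=-7: (-0.028179, 0.001499) × (0.011740, 0.018814) = (-0.000359, -0.000513)  (running Σ = (-0.000359, -0.000513))
  m=-6: (-0.078458, -0.089678) × (0.019263, -0.097535) = (-0.010258, 0.005925)  (running Σ = (-0.010617, 0.005412))
  m=-5: (0.054816, -0.290624) × (-0.214468, 0.154054) = (0.033015, 0.070774)  (running Σ = (0.022398, 0.076187))
  m=-4: (0.403756, -0.209778) × (0.439091, 0.057402) = (0.189327, -0.068935)  (running Σ = (0.211726, 0.007252))
  m=-3: (0.320320, 0.145363) × (-0.254632, -0.309840) = (-0.036524, -0.136262)  (running Σ = (0.175201, -0.129011))
  m=-2: (-0.021355, -0.087419) × (0.000498, -0.007658) = (-0.000680, 0.000120)  (running Σ = (0.174521, -0.128891))
  m=-1: (0.243161, -0.309711) × (-0.285253, 0.267290) = (0.013420, 0.153340)  (running Σ = (0.187941, 0.024450))
  m=0: (0.030394, -0.000000) × (0.117643, 0.000000) = (0.003576, 0.000000)  (running Σ = (0.191517, 0.024450))
  m=1: (-0.243161, -0.309711) × (0.285253, 0.267290) = (0.013420, -0.153340)  (running Σ = (0.204937, -0.128891))
  m=2: (-0.021355, 0.087419) × (0.000498, 0.007658) = (-0.000680, -0.000120)  (running Σ = (0.204257, -0.129011))
  m=3: (-0.320320, 0.145363) × (0.254632, -0.309840) = (-0.036524, 0.136262)  (running Σ = (0.167732, 0.007252))
  m=4: (0.403756, 0.209778) × (0.439091, -0.057402) = (0.189327, 0.068935)  (running Σ = (0.357059, 0.076187))
  m=5: (-0.054816, -0.290624) × (0.214468, 0.154054) = (0.033015, -0.070774)  (running Σ = (0.390075, 0.005412))
  m=6: (-0.078458, 0.089678) × (0.019263, 0.097535) = (-0.010258, -0.005925)  (running Σ = (0.379817, -0.000513))
  m=7: (0.028179, 0.001499) × (-0.011740, 0.018814) = (-0.000359, 0.000513)  (running Σ = (0.379458, 0.000000))
Σ over m = (0.379458, 0.000000); ×(4π/15) → (0.317894, 0.000000). Real part: 0.317894

0.317894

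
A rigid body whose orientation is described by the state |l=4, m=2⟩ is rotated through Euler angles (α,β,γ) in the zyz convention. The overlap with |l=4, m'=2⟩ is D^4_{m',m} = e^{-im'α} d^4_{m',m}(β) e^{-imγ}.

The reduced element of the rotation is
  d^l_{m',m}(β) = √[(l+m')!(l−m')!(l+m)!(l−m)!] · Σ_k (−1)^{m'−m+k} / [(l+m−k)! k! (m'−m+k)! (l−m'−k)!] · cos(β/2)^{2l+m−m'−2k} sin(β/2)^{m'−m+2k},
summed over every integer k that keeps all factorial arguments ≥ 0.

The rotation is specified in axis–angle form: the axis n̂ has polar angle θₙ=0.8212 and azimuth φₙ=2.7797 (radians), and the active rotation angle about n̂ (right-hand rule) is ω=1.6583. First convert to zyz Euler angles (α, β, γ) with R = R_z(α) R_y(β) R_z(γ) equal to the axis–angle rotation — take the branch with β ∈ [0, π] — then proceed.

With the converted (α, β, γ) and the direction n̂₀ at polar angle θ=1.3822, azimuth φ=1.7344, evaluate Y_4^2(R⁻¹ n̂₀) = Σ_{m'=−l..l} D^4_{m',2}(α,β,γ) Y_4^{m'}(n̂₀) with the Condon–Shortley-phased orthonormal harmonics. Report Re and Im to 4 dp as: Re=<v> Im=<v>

Axis–angle → zyz. n̂ = (sinθₙcosφₙ, sinθₙsinφₙ, cosθₙ) = (-0.684554, +0.259148, +0.681343), ω = 1.6583.
R = I cosω + sinω [n̂]ₓ + (1−cosω) n̂n̂ᵀ gives
  R = [+0.422175, -0.871641, -0.249020; +0.485832, -0.014365, +0.873934; -0.765334, -0.489935, +0.417407]
β = atan2(√(R₁₃²+R₂₃²), R₃₃) = 1.140207; α = atan2(R₂₃, R₁₃) mod 2π = 1.848382; γ = atan2(R₃₂, −R₃₁) mod 2π = 5.713760
Need the full column D^4_{m',2} for m'=−4..4 at α=1.8484, β=1.1402, γ=5.7138.
cos(β/2)=0.841845, sin(β/2)=0.539719
d^4_{-4,2}: single k=6 term ⇒ +0.092694;  D = -0.058169+0.072169i
d^4_{-3,2}: k∈[5..6] ⇒ +0.306705 -0.042021 = +0.264684;  D = +0.243706+0.103270i
d^4_{-2,2}: k∈[4..6] ⇒ +0.639280 -0.210210 +0.007200 = +0.436271;  D = +0.053624-0.432963i
d^4_{-1,2}: k∈[3..5] ⇒ +0.940112 -0.579618 +0.047648 = +0.408142;  D = -0.403289+0.062751i
d^4_{0,2}: k∈[2..4] ⇒ +0.983672 -1.078177 +0.166185 = +0.071680;  D = +0.030008+0.065096i
d^4_{1,2}: k∈[1..3] ⇒ +0.686167 -1.410168 +0.386412 = -0.337589;  D = -0.256118+0.219932i
d^4_{2,2}: k∈[0..2] ⇒ +0.252265 -1.244257 +0.639280 = -0.352711;  D = +0.294317+0.194379i
d^4_{3,2}: k∈[0..1] ⇒ -0.605142 +0.746191 = +0.141048;  D = -0.042503+0.134492i
d^4_{4,2}: single k=0 term ⇒ +0.548666;  D = +0.548443+0.015640i
Y_4^{m'}(θ=1.3822,φ=1.7344) and Σ D·Y over m':
  (-0.0582+0.0722i)·(+0.3269-0.2508i)  (+0.2437+0.1033i)·(+0.1048+0.1961i)  (+0.0536-0.4330i)·(+0.2304-0.0782i)  (-0.4033+0.0628i)·(+0.0391+0.2367i)  (+0.0300+0.0651i)·(+0.2104+0.0000i)  (-0.2561+0.2199i)·(-0.0391+0.2367i)  (+0.2943+0.1944i)·(+0.2304+0.0782i)  (-0.0425+0.1345i)·(-0.1048+0.1961i)  (+0.5484+0.0156i)·(+0.3269+0.2508i)
Y_4^2(R⁻¹ n̂) = +0.122549+0.032311i

Re=0.1225 Im=0.0323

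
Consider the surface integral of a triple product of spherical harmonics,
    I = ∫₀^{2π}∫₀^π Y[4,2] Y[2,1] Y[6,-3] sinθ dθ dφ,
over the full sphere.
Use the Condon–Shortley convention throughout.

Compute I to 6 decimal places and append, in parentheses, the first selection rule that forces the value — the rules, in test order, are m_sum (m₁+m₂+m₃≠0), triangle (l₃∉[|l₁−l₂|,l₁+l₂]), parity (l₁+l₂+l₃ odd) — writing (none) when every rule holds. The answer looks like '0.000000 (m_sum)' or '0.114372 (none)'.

Rules hold: Σm=0, L=12 even, 2≤6≤6.
N = 9·5·13 = 585
Δ = 0!·8!·4!/13! = 1/6435
Racah Σ t=0..0: t=0:+1/2304 = 1/2304
⇒ 3j(4 2 6; 0 0 0)² = 5/143, sgn +1
Racah Σ t=0..0: t=0:+1/8640 = 1/8640
⇒ 3j(4 2 6; 2 1 -3)² = 28/715, sgn -1
4πI² = N·(3j₀)²·(3jₘ)² = 1260/1573
I = -1·√(0.801017/4π) = -0.25247360
No selection rule forces the value: the integral is nonzero (none).

-0.252474 (none)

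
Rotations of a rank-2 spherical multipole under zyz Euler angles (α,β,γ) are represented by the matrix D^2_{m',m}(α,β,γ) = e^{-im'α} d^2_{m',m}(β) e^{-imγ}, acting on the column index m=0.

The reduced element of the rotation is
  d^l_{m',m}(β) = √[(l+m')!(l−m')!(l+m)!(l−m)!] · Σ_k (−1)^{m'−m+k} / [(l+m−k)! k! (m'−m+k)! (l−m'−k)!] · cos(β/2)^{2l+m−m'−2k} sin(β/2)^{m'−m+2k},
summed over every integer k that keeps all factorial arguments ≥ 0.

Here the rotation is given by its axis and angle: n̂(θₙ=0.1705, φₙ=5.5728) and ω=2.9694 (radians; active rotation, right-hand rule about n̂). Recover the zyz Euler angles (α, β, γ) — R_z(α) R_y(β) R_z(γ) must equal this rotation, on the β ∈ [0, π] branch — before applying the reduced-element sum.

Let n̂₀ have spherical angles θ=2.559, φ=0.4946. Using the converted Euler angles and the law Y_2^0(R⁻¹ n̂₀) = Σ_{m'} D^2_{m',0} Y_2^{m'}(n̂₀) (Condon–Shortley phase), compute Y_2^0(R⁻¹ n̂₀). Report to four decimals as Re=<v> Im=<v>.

Axis–angle → zyz. n̂ = (sinθₙcosφₙ, sinθₙsinφₙ, cosθₙ) = (+0.128633, -0.110650, +0.985500), ω = 2.9694.
R = I cosω + sinω [n̂]ₓ + (1−cosω) n̂n̂ᵀ gives
  R = [-0.952363, -0.197114, +0.232701; +0.140603, -0.960906, -0.238518; +0.270619, -0.194437, +0.942846]
β = atan2(√(R₁₃²+R₂₃²), R₃₃) = 0.339725; α = atan2(R₂₃, R₁₃) mod 2π = 5.485443; γ = atan2(R₃₂, −R₃₁) mod 2π = 3.764621
Need the full column D^2_{m',0} for m'=−2..2 at α=5.4854, β=0.3397, γ=3.7646.
cos(β/2)=0.985608, sin(β/2)=0.169047
d^2_{-2,0}: single k=2 term ⇒ +0.067998;  D = -0.001679-0.067977i
d^2_{-1,0}: k∈[1..2] ⇒ +0.396456 -0.011663 = +0.384793;  D = +0.268711-0.275428i
d^2_{0,0}: k∈[0..2] ⇒ +0.943663 -0.111041 +0.000817 = +0.833439;  D = +0.833439+0.000000i
d^2_{1,0}: k∈[0..1] ⇒ -0.396456 +0.011663 = -0.384793;  D = -0.268711-0.275428i
d^2_{2,0}: single k=0 term ⇒ +0.067998;  D = -0.001679+0.067977i
Y_2^{m'}(θ=2.559,φ=0.4946) and Σ D·Y over m':
  (-0.0017-0.0680i)·(+0.0642-0.0977i)  (+0.2687-0.2754i)·(-0.3124+0.1685i)  (+0.8334+0.0000i)·(+0.3444+0.0000i)  (-0.2687-0.2754i)·(+0.3124+0.1685i)  (-0.0017+0.0680i)·(+0.0642+0.0977i)
Y_2^0(R⁻¹ n̂) = +0.198429+0.000000i

Re=0.1984 Im=0.0000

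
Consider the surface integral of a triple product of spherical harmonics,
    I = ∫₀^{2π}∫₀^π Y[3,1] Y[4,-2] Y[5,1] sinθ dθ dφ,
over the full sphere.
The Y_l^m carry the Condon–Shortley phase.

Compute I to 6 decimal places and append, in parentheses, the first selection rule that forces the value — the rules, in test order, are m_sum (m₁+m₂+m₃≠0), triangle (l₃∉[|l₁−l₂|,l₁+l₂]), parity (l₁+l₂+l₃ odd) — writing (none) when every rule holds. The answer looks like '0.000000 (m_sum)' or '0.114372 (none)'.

m-sum 0 ✓  L=12 even ✓  1≤5≤7 ✓
Π(2lᵢ+1) = 7×9×11 = 693
triangle coeff Δ(3,4,5) = 1/180180
Σ_t [0,2]: t=0:+1/576 t=1:−1/144 t=2:+1/576 = -1/288
(3j)²=20/1001 [(3 4 5; 0 0 0)], sign=+1
Σ_t [0,2]: t=0:+1/384 t=1:−1/720 t=2:+1/34560 = 43/34560
(3j)²=1849/180180 [(3 4 5; 1 -2 1)], sign=+1
⇒ 4πI² = 1849/13013
I = (+1)√(1849/13013/(4π)) = 0.10633465
No selection rule forces the value: the integral is nonzero (none).

0.106335 (none)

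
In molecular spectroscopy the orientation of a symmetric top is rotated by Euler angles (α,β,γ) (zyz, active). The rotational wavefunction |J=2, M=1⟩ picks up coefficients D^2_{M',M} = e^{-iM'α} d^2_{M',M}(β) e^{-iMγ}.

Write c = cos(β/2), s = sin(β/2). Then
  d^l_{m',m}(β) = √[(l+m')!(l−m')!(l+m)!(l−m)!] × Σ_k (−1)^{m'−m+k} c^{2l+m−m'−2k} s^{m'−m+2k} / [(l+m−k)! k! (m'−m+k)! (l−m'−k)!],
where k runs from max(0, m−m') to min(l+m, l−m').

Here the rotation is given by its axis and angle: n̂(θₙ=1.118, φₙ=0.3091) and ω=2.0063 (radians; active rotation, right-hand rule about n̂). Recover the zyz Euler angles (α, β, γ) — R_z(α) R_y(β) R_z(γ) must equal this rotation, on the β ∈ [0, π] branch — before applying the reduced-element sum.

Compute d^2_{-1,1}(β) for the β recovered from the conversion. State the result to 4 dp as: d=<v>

Axis–angle → zyz. n̂ = (sinθₙcosφₙ, sinθₙsinφₙ, cosθₙ) = (+0.856611, +0.273546, +0.437482), ω = 2.0063.
R = I cosω + sinω [n̂]ₓ + (1−cosω) n̂n̂ᵀ gives
  R = [+0.621474, -0.063471, +0.780860; +0.729822, -0.315472, -0.606496; +0.284834, +0.946810, -0.149736]
β = atan2(√(R₁₃²+R₂₃²), R₃₃) = 1.721097; α = atan2(R₂₃, R₁₃) mod 2π = 5.622812; γ = atan2(R₃₂, −R₃₁) mod 2π = 1.863020
d^2_{-1,1}(β=1.7211) via the finite sum:
With c≡cos(β/2)=0.652022 and s≡sin(β/2)=0.758200, N=[1·6·6·1]^{1/2}=6.000000
Admissible k: 2..3 (factorial args all ≥0)
  k=2: (−1)^0·6.0000/(2)·0.6520^2·0.7582^2 = +0.733184
  k=3: (−1)^1·6.0000/(6)·0.6520^0·0.7582^4 = -0.330473
d^2_{-1,1}(1.7211) = +0.733184 -0.330473 = +0.402712

d=0.4027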